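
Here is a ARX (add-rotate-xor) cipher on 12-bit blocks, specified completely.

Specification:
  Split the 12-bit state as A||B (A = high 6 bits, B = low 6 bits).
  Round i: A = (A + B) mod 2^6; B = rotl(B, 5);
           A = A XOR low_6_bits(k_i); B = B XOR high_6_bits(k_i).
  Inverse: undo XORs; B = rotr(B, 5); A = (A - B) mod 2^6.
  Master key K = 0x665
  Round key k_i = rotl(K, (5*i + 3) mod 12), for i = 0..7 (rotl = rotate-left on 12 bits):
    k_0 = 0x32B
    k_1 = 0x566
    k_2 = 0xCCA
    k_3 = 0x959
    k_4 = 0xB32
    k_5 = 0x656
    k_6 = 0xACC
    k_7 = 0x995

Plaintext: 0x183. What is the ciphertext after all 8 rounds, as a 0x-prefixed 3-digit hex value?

0xA32

s_0 = plaintext = 0x183
s_1 = Round(s_0, k_0) = 0x8AD
s_2 = Round(s_1, k_1) = 0xA63
s_3 = Round(s_2, k_2) = 0x182
s_4 = Round(s_3, k_3) = 0x464
s_5 = Round(s_4, k_4) = 0x1FE
s_6 = Round(s_5, k_5) = 0x4C6
s_7 = Round(s_6, k_6) = 0x568
s_8 = Round(s_7, k_7) = 0xA32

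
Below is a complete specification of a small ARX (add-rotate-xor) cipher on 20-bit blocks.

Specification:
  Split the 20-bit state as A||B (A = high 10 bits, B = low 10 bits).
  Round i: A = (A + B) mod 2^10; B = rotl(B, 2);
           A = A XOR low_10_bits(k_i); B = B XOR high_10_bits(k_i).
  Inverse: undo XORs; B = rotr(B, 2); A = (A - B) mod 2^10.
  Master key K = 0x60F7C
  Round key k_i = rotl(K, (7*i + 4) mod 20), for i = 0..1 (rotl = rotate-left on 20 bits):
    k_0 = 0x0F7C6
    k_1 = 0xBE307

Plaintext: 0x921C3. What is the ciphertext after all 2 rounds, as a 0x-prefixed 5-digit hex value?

0x7EA3B

s_0 = plaintext = 0x921C3
s_1 = Round(s_0, k_0) = 0xF3730
s_2 = Round(s_1, k_1) = 0x7EA3B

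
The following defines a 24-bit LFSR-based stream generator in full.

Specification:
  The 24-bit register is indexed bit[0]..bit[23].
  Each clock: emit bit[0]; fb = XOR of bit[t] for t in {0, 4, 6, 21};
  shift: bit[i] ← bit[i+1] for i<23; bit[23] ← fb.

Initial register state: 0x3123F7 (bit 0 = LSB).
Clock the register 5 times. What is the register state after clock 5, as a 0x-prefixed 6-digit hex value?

0xB1891F

reg_0 = 0x3123F7
clock 1: out=1, reg = 0x1891FB
clock 2: out=1, reg = 0x8C48FD
clock 3: out=1, reg = 0xC6247E
clock 4: out=0, reg = 0x63123F
clock 5: out=1, reg = 0xB1891F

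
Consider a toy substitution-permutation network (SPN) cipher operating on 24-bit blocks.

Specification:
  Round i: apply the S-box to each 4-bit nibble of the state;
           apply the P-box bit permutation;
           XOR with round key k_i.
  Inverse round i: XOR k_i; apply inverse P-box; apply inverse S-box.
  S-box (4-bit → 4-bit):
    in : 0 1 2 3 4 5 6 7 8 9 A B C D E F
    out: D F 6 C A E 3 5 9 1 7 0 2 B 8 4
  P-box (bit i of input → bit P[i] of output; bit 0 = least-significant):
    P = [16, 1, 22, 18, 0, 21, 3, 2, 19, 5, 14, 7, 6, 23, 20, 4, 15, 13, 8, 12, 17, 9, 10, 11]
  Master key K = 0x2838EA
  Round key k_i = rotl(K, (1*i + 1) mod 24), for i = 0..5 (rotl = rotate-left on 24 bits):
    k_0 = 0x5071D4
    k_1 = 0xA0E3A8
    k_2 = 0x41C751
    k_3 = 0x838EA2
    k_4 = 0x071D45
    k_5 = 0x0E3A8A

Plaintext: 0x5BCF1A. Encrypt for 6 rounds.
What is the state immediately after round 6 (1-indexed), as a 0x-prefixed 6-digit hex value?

s_0 = plaintext = 0x5BCF1A
s_1 = Round(s_0, k_0) = 0xB13FDB
s_2 = Round(s_1, k_1) = 0x9012BD
s_3 = Round(s_2, k_2) = 0xD61623
s_4 = Round(s_3, k_3) = 0x7D24DA
s_5 = Round(s_4, k_4) = 0xF4A9E2
s_6 = Round(s_5, k_5) = 0xD60ECC

0xD60ECC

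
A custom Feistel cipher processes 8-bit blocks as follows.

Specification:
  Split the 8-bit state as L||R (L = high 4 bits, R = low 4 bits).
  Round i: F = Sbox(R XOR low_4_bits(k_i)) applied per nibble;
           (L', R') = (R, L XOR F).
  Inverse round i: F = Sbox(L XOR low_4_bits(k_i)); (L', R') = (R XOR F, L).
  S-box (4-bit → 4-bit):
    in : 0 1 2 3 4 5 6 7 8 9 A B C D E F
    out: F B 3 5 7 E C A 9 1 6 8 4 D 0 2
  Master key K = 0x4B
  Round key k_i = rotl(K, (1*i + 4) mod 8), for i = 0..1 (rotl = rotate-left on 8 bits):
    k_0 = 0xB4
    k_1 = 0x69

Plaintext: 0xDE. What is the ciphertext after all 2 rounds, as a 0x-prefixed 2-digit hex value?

0xBD

s_0 = plaintext = 0xDE
s_1 = Round(s_0, k_0) = 0xEB
s_2 = Round(s_1, k_1) = 0xBD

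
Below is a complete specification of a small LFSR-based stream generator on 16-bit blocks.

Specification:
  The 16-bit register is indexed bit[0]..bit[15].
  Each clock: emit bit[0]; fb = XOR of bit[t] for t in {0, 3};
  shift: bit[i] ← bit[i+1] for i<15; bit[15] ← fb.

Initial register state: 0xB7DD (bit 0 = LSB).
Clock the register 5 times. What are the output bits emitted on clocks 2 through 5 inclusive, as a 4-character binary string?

0111

reg_0 = 0xB7DD
clock 1: out=1, reg = 0x5BEE
clock 2: out=0, reg = 0xADF7
clock 3: out=1, reg = 0xD6FB
clock 4: out=1, reg = 0x6B7D
clock 5: out=1, reg = 0x35BE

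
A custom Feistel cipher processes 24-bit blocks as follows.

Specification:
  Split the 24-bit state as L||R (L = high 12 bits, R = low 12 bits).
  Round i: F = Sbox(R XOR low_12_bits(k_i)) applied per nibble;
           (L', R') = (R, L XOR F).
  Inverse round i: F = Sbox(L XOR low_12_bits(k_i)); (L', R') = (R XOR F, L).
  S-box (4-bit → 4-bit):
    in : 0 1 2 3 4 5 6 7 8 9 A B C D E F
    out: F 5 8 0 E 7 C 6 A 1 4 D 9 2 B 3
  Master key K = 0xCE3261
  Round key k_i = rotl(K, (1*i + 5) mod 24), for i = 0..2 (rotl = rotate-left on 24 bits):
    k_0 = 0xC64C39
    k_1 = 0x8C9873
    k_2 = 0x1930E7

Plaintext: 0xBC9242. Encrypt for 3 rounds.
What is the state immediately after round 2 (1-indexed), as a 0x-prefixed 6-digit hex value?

0x0A4864

s_0 = plaintext = 0xBC9242
s_1 = Round(s_0, k_0) = 0x2420A4
s_2 = Round(s_1, k_1) = 0x0A4864
s_3 = Round(s_2, k_2) = 0x864A04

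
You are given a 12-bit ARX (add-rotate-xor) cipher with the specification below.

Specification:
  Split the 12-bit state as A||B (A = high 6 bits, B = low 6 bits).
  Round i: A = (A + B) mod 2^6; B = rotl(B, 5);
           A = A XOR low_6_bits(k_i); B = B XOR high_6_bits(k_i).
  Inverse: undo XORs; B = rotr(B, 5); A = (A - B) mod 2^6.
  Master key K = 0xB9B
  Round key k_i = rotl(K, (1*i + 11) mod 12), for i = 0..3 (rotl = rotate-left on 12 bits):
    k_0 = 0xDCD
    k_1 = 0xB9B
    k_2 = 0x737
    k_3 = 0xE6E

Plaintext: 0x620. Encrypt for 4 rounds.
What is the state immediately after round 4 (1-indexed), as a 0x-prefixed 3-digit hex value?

0xAE0

s_0 = plaintext = 0x620
s_1 = Round(s_0, k_0) = 0xD67
s_2 = Round(s_1, k_1) = 0x1DD
s_3 = Round(s_2, k_2) = 0x4F2
s_4 = Round(s_3, k_3) = 0xAE0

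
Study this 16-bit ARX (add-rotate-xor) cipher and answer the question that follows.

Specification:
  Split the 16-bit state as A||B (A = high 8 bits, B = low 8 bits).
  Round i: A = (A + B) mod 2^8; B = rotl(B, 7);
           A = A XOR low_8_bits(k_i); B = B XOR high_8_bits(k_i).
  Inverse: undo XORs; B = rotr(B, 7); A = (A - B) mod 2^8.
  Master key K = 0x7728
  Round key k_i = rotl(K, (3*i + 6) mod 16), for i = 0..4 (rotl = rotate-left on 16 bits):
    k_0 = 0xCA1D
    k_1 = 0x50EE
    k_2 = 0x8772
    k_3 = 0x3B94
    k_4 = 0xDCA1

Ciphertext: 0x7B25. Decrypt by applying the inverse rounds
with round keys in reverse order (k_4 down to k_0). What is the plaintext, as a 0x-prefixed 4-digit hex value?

s_0 = ciphertext = 0x7B25
s_1 = InvRound(s_0, k_4) = 0xE7F3
s_2 = InvRound(s_1, k_3) = 0xE291
s_3 = InvRound(s_2, k_2) = 0x642C
s_4 = InvRound(s_3, k_1) = 0x92F8
s_5 = InvRound(s_4, k_0) = 0x2B64

0x2B64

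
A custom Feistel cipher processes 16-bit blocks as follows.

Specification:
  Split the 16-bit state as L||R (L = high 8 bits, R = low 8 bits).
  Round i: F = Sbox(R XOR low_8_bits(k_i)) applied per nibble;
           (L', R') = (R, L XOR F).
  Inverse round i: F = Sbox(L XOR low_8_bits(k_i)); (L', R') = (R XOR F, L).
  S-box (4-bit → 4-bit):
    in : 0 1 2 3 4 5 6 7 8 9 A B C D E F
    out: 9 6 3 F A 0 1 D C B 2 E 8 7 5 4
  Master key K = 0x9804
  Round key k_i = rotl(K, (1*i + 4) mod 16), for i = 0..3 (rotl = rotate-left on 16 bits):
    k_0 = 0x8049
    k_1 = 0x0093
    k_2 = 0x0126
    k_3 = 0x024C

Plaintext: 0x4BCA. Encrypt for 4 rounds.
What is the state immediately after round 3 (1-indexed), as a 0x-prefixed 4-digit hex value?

s_0 = plaintext = 0x4BCA
s_1 = Round(s_0, k_0) = 0xCA84
s_2 = Round(s_1, k_1) = 0x84A7
s_3 = Round(s_2, k_2) = 0xA742
s_4 = Round(s_3, k_3) = 0x4232

0xA742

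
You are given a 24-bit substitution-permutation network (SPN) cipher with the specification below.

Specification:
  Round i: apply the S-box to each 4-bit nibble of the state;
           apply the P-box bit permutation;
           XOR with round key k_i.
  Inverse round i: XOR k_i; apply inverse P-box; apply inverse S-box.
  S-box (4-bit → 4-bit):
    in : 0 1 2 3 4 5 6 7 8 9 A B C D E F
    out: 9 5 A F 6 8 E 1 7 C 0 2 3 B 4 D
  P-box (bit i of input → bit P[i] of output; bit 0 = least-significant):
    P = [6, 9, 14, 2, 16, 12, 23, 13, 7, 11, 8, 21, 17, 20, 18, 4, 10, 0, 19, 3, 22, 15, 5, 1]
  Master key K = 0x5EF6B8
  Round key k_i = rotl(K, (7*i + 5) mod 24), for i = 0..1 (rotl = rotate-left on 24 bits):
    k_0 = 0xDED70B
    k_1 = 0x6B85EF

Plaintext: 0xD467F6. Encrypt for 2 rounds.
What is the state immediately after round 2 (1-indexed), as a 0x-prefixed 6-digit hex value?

0x95A3B4

s_0 = plaintext = 0xD467F6
s_1 = Round(s_0, k_0) = 0x03359C
s_2 = Round(s_1, k_1) = 0x95A3B4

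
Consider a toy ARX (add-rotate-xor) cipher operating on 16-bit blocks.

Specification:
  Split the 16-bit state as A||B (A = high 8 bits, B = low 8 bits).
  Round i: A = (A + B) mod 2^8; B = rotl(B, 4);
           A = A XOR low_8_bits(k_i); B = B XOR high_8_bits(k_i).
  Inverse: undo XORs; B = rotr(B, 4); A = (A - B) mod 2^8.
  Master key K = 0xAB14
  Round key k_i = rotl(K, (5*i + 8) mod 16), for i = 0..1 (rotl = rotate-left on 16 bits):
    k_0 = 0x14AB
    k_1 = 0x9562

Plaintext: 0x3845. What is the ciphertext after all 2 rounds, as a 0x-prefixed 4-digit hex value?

s_0 = plaintext = 0x3845
s_1 = Round(s_0, k_0) = 0xD640
s_2 = Round(s_1, k_1) = 0x7491

0x7491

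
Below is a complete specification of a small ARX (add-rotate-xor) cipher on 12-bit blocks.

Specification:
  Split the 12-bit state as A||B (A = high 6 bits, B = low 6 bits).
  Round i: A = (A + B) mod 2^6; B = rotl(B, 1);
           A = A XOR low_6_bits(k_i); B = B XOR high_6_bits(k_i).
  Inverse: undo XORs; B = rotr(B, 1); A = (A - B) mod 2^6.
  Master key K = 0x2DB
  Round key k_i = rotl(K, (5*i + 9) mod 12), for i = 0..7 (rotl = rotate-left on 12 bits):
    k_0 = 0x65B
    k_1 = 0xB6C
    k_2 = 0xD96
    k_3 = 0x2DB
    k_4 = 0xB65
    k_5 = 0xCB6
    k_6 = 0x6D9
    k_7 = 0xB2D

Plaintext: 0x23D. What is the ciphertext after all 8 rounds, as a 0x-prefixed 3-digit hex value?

s_0 = plaintext = 0x23D
s_1 = Round(s_0, k_0) = 0x7A2
s_2 = Round(s_1, k_1) = 0xB28
s_3 = Round(s_2, k_2) = 0x0A7
s_4 = Round(s_3, k_3) = 0xC84
s_5 = Round(s_4, k_4) = 0x4E5
s_6 = Round(s_5, k_5) = 0x3B9
s_7 = Round(s_6, k_6) = 0x7A8
s_8 = Round(s_7, k_7) = 0xAFD

0xAFD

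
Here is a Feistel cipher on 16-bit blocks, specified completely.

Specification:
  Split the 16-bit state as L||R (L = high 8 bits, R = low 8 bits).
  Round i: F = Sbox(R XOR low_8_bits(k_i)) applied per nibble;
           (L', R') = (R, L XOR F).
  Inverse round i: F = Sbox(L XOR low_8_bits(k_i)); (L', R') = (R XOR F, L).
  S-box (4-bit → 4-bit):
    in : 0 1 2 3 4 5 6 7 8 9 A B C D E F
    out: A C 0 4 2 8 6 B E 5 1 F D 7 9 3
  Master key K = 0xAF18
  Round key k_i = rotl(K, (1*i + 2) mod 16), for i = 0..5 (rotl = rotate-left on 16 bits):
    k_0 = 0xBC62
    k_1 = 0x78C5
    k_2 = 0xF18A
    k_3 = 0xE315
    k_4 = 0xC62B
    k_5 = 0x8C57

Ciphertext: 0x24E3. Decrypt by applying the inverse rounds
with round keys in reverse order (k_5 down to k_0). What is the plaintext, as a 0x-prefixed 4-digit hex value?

0x1A7C

s_0 = ciphertext = 0x24E3
s_1 = InvRound(s_0, k_5) = 0x5724
s_2 = InvRound(s_1, k_4) = 0x9957
s_3 = InvRound(s_2, k_3) = 0xBA99
s_4 = InvRound(s_3, k_2) = 0xD3BA
s_5 = InvRound(s_4, k_1) = 0x7CD3
s_6 = InvRound(s_5, k_0) = 0x1A7C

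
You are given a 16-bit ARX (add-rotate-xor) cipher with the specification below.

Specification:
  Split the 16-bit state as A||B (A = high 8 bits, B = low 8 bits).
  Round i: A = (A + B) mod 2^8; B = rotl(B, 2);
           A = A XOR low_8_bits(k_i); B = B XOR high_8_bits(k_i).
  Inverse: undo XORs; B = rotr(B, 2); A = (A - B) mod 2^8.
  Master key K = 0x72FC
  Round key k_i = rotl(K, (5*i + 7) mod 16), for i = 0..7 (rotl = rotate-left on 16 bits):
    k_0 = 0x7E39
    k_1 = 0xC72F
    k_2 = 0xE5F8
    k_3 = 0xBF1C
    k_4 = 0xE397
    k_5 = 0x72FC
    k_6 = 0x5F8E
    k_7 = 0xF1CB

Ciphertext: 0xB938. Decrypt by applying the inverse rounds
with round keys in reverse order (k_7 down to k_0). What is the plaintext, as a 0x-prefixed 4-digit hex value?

s_0 = ciphertext = 0xB938
s_1 = InvRound(s_0, k_7) = 0x0072
s_2 = InvRound(s_1, k_6) = 0x434B
s_3 = InvRound(s_2, k_5) = 0x714E
s_4 = InvRound(s_3, k_4) = 0x7B6B
s_5 = InvRound(s_4, k_3) = 0x3235
s_6 = InvRound(s_5, k_2) = 0x9634
s_7 = InvRound(s_6, k_1) = 0xBDFC
s_8 = InvRound(s_7, k_0) = 0xE4A0

0xE4A0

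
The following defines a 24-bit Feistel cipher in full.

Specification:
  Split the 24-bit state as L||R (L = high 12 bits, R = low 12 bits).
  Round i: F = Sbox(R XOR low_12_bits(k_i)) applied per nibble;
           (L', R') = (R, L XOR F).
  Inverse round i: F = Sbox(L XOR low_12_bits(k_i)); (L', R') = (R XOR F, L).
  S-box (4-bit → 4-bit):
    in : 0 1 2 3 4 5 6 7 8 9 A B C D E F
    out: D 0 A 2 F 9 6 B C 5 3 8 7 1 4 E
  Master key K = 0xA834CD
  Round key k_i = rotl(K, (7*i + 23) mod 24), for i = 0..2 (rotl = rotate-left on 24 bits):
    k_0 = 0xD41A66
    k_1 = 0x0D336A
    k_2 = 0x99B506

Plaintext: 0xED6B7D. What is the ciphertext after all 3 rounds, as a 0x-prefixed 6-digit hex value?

s_0 = plaintext = 0xED6B7D
s_1 = Round(s_0, k_0) = 0xB7DEDE
s_2 = Round(s_1, k_1) = 0xEDEAF2
s_3 = Round(s_2, k_2) = 0xAF2031

0xAF2031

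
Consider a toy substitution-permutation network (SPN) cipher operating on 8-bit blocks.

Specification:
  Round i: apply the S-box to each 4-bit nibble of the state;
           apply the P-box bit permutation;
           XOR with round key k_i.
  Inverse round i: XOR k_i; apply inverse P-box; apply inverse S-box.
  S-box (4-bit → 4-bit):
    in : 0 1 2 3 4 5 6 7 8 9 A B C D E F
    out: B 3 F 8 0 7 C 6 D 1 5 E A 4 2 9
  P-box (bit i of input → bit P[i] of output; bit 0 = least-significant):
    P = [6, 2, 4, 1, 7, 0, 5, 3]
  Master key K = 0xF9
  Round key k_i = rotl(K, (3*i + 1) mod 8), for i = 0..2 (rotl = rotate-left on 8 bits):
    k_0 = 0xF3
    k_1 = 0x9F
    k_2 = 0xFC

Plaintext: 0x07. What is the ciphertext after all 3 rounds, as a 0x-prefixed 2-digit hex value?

0xD7

s_0 = plaintext = 0x07
s_1 = Round(s_0, k_0) = 0x6E
s_2 = Round(s_1, k_1) = 0xB3
s_3 = Round(s_2, k_2) = 0xD7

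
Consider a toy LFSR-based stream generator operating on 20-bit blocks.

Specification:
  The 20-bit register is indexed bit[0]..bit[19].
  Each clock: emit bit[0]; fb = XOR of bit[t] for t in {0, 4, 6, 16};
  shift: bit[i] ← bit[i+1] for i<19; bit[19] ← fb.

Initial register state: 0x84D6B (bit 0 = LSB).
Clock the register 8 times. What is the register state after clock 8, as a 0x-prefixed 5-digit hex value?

0x8084D

reg_0 = 0x84D6B
clock 1: out=1, reg = 0x426B5
clock 2: out=1, reg = 0x2135A
clock 3: out=0, reg = 0x109AD
clock 4: out=1, reg = 0x084D6
clock 5: out=0, reg = 0x0426B
clock 6: out=1, reg = 0x02135
clock 7: out=1, reg = 0x0109A
clock 8: out=0, reg = 0x8084D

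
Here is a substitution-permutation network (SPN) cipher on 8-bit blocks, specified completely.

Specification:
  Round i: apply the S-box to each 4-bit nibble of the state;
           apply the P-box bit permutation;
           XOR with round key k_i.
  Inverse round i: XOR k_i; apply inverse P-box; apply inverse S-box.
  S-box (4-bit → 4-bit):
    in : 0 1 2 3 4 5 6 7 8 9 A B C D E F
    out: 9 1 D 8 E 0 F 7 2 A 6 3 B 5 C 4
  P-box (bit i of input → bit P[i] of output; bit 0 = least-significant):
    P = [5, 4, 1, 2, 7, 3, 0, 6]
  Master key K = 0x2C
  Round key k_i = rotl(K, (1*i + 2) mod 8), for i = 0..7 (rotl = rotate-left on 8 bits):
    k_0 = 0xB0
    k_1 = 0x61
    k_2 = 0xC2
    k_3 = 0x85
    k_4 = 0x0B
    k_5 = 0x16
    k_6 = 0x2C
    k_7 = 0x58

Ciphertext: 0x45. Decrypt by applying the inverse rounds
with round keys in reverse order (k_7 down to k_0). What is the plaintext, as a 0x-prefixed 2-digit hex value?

s_0 = ciphertext = 0x45
s_1 = InvRound(s_0, k_7) = 0xA9
s_2 = InvRound(s_1, k_6) = 0xD3
s_3 = InvRound(s_2, k_5) = 0x23
s_4 = InvRound(s_3, k_4) = 0x81
s_5 = InvRound(s_4, k_3) = 0x53
s_6 = InvRound(s_5, k_2) = 0xD8
s_7 = InvRound(s_6, k_1) = 0x7B
s_8 = InvRound(s_7, k_0) = 0x6F

0x6F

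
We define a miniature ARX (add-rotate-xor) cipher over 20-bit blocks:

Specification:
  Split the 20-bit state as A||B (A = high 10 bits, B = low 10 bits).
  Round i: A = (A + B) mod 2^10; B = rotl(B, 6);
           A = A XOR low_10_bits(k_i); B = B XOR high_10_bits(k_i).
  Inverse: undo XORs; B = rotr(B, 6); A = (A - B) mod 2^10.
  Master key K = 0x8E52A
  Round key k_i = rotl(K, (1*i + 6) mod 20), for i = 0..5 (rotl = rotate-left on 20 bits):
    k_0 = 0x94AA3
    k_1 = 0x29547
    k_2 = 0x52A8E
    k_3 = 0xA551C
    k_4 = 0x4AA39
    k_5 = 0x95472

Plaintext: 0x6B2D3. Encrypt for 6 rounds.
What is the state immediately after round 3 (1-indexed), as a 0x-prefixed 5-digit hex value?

0xA92FE

s_0 = plaintext = 0x6B2D3
s_1 = Round(s_0, k_0) = 0xB72BF
s_2 = Round(s_1, k_1) = 0x3734E
s_3 = Round(s_2, k_2) = 0xA92FE
s_4 = Round(s_3, k_3) = 0x2F93A
s_5 = Round(s_4, k_4) = 0xF07B9
s_6 = Round(s_5, k_5) = 0xC202E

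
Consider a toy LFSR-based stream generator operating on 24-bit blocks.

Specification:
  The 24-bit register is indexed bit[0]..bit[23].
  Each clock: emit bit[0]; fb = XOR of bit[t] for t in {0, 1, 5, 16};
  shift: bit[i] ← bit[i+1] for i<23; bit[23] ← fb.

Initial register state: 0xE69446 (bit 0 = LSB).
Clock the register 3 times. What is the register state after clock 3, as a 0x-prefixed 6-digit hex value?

0x3CD288

reg_0 = 0xE69446
clock 1: out=0, reg = 0xF34A23
clock 2: out=1, reg = 0x79A511
clock 3: out=1, reg = 0x3CD288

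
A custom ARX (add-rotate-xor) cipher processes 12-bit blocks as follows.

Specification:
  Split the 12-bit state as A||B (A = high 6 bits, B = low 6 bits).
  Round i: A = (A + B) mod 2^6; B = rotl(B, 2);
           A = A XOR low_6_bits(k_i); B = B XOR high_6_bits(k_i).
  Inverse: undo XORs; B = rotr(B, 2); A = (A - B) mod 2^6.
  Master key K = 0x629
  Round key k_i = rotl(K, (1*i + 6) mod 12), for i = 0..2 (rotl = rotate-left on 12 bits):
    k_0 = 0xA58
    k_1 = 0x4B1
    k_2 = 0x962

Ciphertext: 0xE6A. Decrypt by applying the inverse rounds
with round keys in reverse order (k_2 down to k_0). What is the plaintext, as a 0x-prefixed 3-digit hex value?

0xF5C

s_0 = ciphertext = 0xE6A
s_1 = InvRound(s_0, k_2) = 0xA33
s_2 = InvRound(s_1, k_1) = 0x058
s_3 = InvRound(s_2, k_0) = 0xF5C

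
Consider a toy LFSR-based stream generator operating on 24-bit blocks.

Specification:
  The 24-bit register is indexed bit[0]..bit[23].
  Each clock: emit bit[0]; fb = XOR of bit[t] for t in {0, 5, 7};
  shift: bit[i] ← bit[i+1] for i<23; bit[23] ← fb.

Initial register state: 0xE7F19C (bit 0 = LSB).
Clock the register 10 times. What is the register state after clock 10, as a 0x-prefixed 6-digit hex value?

0x7CF9FC

reg_0 = 0xE7F19C
clock 1: out=0, reg = 0xF3F8CE
clock 2: out=0, reg = 0xF9FC67
clock 3: out=1, reg = 0x7CFE33
clock 4: out=1, reg = 0x3E7F19
clock 5: out=1, reg = 0x9F3F8C
clock 6: out=0, reg = 0xCF9FC6
clock 7: out=0, reg = 0xE7CFE3
clock 8: out=1, reg = 0xF3E7F1
clock 9: out=1, reg = 0xF9F3F8
clock 10: out=0, reg = 0x7CF9FC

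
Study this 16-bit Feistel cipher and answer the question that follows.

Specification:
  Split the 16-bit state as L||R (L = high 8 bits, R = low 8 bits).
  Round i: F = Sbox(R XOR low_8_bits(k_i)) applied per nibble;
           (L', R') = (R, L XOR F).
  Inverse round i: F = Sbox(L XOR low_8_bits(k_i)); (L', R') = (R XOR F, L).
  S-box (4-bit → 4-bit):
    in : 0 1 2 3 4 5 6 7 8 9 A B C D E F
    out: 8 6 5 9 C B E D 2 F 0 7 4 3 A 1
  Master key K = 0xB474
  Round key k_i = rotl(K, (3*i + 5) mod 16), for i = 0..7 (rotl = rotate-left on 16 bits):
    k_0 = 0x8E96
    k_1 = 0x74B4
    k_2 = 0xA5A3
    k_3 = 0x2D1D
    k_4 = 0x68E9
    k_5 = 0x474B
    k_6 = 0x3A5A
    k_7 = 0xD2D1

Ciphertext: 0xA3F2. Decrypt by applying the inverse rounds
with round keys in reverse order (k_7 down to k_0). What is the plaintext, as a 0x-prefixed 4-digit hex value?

0x53DE

s_0 = ciphertext = 0xA3F2
s_1 = InvRound(s_0, k_7) = 0x27A3
s_2 = InvRound(s_1, k_6) = 0x7027
s_3 = InvRound(s_2, k_5) = 0xB070
s_4 = InvRound(s_3, k_4) = 0xCFB0
s_5 = InvRound(s_4, k_3) = 0x85CF
s_6 = InvRound(s_5, k_2) = 0x9185
s_7 = InvRound(s_6, k_1) = 0xDE91
s_8 = InvRound(s_7, k_0) = 0x53DE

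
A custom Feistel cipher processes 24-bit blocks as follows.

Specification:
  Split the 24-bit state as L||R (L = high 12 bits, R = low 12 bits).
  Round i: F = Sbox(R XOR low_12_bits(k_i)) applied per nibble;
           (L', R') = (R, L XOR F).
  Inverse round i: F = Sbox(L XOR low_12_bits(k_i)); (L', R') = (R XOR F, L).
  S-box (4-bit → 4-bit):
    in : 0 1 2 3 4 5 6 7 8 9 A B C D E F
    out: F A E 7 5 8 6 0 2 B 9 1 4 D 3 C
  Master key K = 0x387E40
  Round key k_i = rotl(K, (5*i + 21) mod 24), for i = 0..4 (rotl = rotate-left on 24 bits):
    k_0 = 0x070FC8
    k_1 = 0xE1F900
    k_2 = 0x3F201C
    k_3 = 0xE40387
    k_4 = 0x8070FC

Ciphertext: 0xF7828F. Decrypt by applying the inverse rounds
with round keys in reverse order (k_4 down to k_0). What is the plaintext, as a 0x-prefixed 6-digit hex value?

0x6819BF

s_0 = ciphertext = 0xF7828F
s_1 = InvRound(s_0, k_4) = 0xEAAF78
s_2 = InvRound(s_1, k_3) = 0x295EAA
s_3 = InvRound(s_2, k_2) = 0x081295
s_4 = InvRound(s_3, k_1) = 0x9BF081
s_5 = InvRound(s_4, k_0) = 0x6819BF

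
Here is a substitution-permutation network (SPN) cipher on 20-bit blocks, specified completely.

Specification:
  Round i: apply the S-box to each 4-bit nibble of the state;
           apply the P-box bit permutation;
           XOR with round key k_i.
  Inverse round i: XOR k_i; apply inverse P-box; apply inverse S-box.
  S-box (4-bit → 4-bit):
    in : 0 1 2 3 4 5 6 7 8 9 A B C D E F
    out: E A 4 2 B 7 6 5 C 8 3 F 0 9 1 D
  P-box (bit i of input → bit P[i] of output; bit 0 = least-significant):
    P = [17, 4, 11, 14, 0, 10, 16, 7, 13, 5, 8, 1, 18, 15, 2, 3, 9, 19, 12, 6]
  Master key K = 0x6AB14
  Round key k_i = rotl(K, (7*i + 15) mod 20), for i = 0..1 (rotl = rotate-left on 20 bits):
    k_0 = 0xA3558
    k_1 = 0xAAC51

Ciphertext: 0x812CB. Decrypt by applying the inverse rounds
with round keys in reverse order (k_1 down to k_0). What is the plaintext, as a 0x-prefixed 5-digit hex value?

s_0 = ciphertext = 0x812CB
s_1 = InvRound(s_0, k_1) = 0x71D15
s_2 = InvRound(s_1, k_0) = 0x1FE72

0x1FE72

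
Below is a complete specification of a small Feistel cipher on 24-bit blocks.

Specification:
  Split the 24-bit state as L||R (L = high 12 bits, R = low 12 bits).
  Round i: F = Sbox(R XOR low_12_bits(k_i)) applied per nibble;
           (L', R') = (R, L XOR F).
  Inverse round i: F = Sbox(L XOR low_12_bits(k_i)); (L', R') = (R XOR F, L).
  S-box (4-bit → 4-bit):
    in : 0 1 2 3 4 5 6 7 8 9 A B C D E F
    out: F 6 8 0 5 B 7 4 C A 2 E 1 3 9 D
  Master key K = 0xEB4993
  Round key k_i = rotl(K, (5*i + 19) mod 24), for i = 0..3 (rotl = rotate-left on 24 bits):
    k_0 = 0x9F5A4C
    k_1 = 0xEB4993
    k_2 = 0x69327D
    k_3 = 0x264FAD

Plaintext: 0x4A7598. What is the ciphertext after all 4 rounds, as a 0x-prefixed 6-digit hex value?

s_0 = plaintext = 0x4A7598
s_1 = Round(s_0, k_0) = 0x598992
s_2 = Round(s_1, k_1) = 0x992A6E
s_3 = Round(s_2, k_2) = 0xA6E5F2
s_4 = Round(s_3, k_3) = 0x5F28D3

0x5F28D3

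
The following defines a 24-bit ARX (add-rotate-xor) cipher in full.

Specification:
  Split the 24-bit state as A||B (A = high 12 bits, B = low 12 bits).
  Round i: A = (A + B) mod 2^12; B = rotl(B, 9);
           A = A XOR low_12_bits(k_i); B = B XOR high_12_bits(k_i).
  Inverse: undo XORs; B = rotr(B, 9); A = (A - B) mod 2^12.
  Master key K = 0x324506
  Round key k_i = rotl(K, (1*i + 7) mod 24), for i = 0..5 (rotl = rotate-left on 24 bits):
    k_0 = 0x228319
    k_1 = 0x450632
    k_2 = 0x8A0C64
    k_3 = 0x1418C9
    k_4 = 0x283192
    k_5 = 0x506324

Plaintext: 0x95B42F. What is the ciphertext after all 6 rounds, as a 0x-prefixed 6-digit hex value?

0x1E09D2

s_0 = plaintext = 0x95B42F
s_1 = Round(s_0, k_0) = 0xE93CAD
s_2 = Round(s_1, k_1) = 0xD72FC5
s_3 = Round(s_2, k_2) = 0x153358
s_4 = Round(s_3, k_3) = 0xC6212A
s_5 = Round(s_4, k_4) = 0xC1E6A6
s_6 = Round(s_5, k_5) = 0x1E09D2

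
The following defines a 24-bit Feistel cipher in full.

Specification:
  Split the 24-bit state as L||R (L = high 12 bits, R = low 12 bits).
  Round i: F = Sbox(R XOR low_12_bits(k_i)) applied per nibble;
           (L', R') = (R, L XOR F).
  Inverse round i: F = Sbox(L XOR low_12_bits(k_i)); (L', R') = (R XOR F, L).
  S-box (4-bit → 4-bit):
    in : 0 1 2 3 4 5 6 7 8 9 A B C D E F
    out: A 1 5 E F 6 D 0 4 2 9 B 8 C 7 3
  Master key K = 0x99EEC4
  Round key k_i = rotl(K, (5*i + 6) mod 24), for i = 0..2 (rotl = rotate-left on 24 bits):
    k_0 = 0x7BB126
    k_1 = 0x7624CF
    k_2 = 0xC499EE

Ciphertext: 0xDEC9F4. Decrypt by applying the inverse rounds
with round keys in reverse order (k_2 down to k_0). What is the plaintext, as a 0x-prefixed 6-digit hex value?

s_0 = ciphertext = 0xDEC9F4
s_1 = InvRound(s_0, k_2) = 0x651DEC
s_2 = InvRound(s_1, k_1) = 0x8CB651
s_3 = InvRound(s_2, k_0) = 0x42D8CB

0x42D8CB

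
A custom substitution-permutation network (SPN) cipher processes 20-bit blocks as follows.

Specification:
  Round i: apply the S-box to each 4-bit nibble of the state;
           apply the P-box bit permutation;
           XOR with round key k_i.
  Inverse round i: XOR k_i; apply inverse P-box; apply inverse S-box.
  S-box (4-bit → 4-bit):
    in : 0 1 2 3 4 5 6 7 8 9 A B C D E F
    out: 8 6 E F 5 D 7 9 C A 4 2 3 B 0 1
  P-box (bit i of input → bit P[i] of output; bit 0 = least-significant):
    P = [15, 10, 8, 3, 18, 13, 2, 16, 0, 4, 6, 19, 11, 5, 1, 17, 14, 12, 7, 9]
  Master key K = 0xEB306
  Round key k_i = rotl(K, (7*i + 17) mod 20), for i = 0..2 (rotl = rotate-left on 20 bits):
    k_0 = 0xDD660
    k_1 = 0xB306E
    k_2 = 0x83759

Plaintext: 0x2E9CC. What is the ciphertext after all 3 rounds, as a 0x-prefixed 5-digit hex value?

s_0 = plaintext = 0x2E9CC
s_1 = Round(s_0, k_0) = 0x160F0
s_2 = Round(s_1, k_1) = 0x728C4
s_3 = Round(s_2, k_2) = 0x6D43B

0x6D43B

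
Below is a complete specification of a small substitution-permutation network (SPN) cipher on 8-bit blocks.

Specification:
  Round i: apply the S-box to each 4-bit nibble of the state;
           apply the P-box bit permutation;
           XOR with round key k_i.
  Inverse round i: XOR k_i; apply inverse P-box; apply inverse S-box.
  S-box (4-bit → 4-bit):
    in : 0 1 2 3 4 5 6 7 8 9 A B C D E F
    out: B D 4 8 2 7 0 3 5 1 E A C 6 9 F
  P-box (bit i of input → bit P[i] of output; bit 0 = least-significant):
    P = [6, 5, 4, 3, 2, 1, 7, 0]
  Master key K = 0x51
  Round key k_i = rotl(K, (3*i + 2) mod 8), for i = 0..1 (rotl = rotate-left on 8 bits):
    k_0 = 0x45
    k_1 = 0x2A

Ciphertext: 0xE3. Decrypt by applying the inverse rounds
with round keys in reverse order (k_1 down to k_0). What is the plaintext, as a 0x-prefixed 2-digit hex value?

s_0 = ciphertext = 0xE3
s_1 = InvRound(s_0, k_1) = 0xCE
s_2 = InvRound(s_1, k_0) = 0xA3

0xA3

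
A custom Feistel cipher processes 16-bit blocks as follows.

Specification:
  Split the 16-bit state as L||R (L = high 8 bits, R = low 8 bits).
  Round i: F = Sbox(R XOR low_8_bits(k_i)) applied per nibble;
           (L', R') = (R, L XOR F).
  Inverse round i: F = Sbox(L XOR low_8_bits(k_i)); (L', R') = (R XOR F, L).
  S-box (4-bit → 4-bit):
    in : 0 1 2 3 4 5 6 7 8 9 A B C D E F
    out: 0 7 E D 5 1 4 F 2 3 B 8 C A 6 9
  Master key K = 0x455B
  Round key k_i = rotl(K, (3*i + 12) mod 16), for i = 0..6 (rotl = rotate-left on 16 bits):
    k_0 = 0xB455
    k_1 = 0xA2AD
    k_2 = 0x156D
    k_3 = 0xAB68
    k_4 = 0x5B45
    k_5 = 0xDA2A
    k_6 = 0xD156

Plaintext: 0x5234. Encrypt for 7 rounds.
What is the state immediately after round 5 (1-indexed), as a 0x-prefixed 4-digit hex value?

0x17A3

s_0 = plaintext = 0x5234
s_1 = Round(s_0, k_0) = 0x3415
s_2 = Round(s_1, k_1) = 0x15B6
s_3 = Round(s_2, k_2) = 0xB6BD
s_4 = Round(s_3, k_3) = 0xBD17
s_5 = Round(s_4, k_4) = 0x17A3
s_6 = Round(s_5, k_5) = 0xA334
s_7 = Round(s_6, k_6) = 0x34ED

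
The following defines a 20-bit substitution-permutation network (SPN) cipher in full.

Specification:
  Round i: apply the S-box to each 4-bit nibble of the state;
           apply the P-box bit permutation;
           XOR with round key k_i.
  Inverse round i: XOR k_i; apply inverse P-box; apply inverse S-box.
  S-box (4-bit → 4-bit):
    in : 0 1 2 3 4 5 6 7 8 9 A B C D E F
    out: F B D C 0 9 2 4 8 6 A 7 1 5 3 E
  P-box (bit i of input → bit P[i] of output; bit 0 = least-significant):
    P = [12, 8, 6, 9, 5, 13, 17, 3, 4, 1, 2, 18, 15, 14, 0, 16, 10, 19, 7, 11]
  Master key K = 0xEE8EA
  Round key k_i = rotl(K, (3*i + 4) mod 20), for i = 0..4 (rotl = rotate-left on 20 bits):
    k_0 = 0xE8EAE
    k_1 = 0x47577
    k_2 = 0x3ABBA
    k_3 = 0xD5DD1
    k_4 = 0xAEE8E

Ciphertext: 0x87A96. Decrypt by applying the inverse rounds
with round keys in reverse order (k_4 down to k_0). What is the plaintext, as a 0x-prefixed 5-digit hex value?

s_0 = ciphertext = 0x87A96
s_1 = InvRound(s_0, k_4) = 0xCCC3C
s_2 = InvRound(s_1, k_3) = 0x7275B
s_3 = InvRound(s_2, k_2) = 0x2D8C7
s_4 = InvRound(s_3, k_1) = 0x2C5B6
s_5 = InvRound(s_4, k_0) = 0xA658A

0xA658A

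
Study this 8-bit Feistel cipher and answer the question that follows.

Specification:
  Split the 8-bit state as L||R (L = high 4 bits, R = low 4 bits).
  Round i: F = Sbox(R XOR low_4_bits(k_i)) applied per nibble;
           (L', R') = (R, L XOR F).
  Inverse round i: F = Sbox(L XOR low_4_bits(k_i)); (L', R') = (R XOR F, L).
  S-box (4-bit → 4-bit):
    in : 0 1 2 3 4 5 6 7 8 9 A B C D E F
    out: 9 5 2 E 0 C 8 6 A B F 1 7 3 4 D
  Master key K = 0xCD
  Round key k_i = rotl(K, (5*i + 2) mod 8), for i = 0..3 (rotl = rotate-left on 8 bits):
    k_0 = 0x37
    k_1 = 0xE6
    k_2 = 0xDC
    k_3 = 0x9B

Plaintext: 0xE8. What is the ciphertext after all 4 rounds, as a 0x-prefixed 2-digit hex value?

0x96

s_0 = plaintext = 0xE8
s_1 = Round(s_0, k_0) = 0x83
s_2 = Round(s_1, k_1) = 0x34
s_3 = Round(s_2, k_2) = 0x49
s_4 = Round(s_3, k_3) = 0x96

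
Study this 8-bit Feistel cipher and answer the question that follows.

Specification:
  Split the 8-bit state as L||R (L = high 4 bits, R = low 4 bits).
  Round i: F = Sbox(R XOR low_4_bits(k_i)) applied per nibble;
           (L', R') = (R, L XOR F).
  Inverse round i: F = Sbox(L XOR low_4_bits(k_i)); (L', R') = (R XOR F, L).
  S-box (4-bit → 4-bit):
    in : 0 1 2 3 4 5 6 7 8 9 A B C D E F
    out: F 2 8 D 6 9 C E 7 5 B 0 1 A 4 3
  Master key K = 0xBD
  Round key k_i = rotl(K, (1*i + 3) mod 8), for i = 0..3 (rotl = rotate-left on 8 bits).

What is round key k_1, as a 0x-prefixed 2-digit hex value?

0xDB

K = 0xBD
k_0 = rotl(K, (1*0+3) mod 8) = rotl(K, 3) = 0xED
k_1 = rotl(K, (1*1+3) mod 8) = rotl(K, 4) = 0xDB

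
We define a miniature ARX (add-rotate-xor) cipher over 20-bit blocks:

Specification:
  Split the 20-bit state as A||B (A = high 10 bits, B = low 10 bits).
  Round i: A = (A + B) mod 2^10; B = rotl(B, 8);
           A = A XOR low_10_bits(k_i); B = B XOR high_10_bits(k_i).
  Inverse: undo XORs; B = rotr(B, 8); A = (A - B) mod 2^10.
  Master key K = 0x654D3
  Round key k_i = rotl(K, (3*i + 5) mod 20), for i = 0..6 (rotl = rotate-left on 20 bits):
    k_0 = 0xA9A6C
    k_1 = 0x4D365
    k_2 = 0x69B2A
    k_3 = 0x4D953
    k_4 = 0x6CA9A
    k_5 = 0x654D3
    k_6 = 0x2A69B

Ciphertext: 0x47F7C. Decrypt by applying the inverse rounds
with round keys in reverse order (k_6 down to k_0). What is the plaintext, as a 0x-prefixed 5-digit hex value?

s_0 = ciphertext = 0x47F7C
s_1 = InvRound(s_0, k_6) = 0x0B757
s_2 = InvRound(s_1, k_5) = 0x7D30A
s_3 = InvRound(s_2, k_4) = 0x232E2
s_4 = InvRound(s_3, k_3) = 0xA3353
s_5 = InvRound(s_4, k_2) = 0x743D6
s_6 = InvRound(s_5, k_1) = 0xCAF8A
s_7 = InvRound(s_6, k_0) = 0x258B1

0x258B1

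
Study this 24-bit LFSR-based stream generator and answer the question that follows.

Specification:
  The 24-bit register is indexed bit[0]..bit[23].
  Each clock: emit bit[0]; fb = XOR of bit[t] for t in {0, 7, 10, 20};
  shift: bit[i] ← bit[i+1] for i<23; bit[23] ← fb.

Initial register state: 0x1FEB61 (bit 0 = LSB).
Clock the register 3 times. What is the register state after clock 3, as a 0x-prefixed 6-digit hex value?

0x83FD6C

reg_0 = 0x1FEB61
clock 1: out=1, reg = 0x0FF5B0
clock 2: out=0, reg = 0x07FAD8
clock 3: out=0, reg = 0x83FD6C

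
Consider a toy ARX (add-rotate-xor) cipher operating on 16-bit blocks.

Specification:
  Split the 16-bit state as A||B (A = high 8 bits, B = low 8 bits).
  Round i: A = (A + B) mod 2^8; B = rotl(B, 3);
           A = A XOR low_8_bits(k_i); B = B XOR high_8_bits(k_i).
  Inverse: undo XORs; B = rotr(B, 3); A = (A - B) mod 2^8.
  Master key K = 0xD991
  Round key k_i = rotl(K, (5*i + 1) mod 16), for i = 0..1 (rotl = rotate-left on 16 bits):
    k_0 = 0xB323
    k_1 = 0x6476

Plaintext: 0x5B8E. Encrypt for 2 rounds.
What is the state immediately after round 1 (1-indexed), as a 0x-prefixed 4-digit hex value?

s_0 = plaintext = 0x5B8E
s_1 = Round(s_0, k_0) = 0xCAC7
s_2 = Round(s_1, k_1) = 0xE75A

0xCAC7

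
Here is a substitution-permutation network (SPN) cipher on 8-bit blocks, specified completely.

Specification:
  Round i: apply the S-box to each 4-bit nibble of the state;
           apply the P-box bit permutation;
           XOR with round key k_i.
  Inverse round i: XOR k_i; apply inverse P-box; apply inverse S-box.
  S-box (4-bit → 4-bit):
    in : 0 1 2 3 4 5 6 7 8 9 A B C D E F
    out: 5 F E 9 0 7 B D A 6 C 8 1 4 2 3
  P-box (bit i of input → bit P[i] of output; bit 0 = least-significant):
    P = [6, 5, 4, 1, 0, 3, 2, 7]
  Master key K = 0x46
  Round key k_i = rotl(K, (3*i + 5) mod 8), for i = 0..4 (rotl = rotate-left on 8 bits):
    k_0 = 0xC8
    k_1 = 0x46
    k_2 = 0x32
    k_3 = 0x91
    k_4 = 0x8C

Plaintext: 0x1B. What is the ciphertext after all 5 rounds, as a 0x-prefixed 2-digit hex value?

s_0 = plaintext = 0x1B
s_1 = Round(s_0, k_0) = 0x47
s_2 = Round(s_1, k_1) = 0x14
s_3 = Round(s_2, k_2) = 0xBF
s_4 = Round(s_3, k_3) = 0x71
s_5 = Round(s_4, k_4) = 0x7B

0x7B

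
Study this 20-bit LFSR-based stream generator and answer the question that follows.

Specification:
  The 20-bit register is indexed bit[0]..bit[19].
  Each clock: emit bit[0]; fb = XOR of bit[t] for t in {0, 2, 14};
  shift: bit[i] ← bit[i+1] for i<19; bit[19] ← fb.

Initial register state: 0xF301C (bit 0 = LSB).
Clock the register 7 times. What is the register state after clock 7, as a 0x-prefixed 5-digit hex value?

reg_0 = 0xF301C
clock 1: out=0, reg = 0xF980E
clock 2: out=0, reg = 0xFCC07
clock 3: out=1, reg = 0xFE603
clock 4: out=1, reg = 0x7F301
clock 5: out=1, reg = 0x3F980
clock 6: out=0, reg = 0x9FCC0
clock 7: out=0, reg = 0xCFE60

0xCFE60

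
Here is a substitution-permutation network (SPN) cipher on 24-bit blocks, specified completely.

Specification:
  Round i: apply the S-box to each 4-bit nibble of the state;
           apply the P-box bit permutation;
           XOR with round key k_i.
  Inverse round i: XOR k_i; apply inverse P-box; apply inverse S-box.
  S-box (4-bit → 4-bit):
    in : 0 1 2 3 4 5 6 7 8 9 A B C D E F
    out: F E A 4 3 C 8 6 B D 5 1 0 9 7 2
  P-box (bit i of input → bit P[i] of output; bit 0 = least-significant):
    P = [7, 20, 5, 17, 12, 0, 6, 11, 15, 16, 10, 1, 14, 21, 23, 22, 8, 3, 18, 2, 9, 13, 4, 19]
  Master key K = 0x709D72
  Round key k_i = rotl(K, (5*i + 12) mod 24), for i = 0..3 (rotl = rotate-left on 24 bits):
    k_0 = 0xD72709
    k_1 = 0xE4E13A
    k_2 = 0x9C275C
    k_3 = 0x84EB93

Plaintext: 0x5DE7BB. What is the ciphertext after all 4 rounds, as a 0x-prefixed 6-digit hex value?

0xD4BE91

s_0 = plaintext = 0x5DE7BB
s_1 = Round(s_0, k_0) = 0x7E729D
s_2 = Round(s_1, k_1) = 0x43D8E0
s_3 = Round(s_2, k_2) = 0xCBD5BF
s_4 = Round(s_3, k_3) = 0xD4BE91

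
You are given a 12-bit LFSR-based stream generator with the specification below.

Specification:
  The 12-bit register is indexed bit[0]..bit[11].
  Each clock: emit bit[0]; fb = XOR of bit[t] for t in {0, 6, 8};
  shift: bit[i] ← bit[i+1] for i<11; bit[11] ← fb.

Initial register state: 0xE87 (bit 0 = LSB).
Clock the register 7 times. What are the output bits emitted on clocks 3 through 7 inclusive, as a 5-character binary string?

reg_0 = 0xE87
clock 1: out=1, reg = 0xF43
clock 2: out=1, reg = 0xFA1
clock 3: out=1, reg = 0x7D0
clock 4: out=0, reg = 0x3E8
clock 5: out=0, reg = 0x1F4
clock 6: out=0, reg = 0x0FA
clock 7: out=0, reg = 0x87D

10000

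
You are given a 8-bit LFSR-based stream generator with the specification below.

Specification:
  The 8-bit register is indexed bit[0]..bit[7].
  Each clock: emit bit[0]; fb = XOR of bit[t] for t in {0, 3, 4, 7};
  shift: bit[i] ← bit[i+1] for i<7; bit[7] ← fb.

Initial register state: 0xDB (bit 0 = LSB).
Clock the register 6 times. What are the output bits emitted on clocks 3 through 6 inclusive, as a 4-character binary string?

0110

reg_0 = 0xDB
clock 1: out=1, reg = 0x6D
clock 2: out=1, reg = 0x36
clock 3: out=0, reg = 0x9B
clock 4: out=1, reg = 0x4D
clock 5: out=1, reg = 0x26
clock 6: out=0, reg = 0x13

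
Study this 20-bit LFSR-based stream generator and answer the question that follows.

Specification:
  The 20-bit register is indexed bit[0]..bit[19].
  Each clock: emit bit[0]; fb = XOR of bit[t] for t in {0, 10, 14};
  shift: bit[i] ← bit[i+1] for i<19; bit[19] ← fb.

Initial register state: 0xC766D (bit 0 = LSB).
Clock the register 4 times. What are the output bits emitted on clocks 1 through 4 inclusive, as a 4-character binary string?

reg_0 = 0xC766D
clock 1: out=1, reg = 0xE3B36
clock 2: out=0, reg = 0x71D9B
clock 3: out=1, reg = 0x38ECD
clock 4: out=1, reg = 0x1C766

1011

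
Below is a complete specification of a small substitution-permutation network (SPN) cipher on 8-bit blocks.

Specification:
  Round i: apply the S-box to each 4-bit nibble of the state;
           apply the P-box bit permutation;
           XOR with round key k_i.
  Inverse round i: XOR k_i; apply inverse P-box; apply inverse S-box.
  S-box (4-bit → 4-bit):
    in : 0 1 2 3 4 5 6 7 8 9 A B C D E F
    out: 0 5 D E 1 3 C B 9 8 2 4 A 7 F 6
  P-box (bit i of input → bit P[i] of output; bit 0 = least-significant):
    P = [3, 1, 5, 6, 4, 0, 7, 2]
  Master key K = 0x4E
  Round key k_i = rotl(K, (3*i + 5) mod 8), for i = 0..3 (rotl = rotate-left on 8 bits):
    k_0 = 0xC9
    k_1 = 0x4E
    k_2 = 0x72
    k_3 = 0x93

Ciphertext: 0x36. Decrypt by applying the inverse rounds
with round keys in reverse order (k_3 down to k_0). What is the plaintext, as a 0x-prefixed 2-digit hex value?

s_0 = ciphertext = 0x36
s_1 = InvRound(s_0, k_3) = 0x3B
s_2 = InvRound(s_1, k_2) = 0xA8
s_3 = InvRound(s_2, k_1) = 0x63
s_4 = InvRound(s_3, k_0) = 0xBD

0xBD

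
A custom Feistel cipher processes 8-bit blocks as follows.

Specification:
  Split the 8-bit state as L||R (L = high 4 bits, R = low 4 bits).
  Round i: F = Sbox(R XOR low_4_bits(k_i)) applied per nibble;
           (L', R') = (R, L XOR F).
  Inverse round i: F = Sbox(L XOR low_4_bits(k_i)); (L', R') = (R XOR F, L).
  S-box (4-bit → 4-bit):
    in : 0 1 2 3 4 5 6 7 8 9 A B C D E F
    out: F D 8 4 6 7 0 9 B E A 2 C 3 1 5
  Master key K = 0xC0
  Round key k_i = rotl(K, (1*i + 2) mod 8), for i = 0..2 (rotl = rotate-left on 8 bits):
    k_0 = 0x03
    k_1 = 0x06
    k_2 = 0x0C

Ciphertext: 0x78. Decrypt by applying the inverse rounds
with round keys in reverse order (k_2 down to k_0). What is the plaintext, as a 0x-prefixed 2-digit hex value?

0x1B

s_0 = ciphertext = 0x78
s_1 = InvRound(s_0, k_2) = 0xA7
s_2 = InvRound(s_1, k_1) = 0xBA
s_3 = InvRound(s_2, k_0) = 0x1B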